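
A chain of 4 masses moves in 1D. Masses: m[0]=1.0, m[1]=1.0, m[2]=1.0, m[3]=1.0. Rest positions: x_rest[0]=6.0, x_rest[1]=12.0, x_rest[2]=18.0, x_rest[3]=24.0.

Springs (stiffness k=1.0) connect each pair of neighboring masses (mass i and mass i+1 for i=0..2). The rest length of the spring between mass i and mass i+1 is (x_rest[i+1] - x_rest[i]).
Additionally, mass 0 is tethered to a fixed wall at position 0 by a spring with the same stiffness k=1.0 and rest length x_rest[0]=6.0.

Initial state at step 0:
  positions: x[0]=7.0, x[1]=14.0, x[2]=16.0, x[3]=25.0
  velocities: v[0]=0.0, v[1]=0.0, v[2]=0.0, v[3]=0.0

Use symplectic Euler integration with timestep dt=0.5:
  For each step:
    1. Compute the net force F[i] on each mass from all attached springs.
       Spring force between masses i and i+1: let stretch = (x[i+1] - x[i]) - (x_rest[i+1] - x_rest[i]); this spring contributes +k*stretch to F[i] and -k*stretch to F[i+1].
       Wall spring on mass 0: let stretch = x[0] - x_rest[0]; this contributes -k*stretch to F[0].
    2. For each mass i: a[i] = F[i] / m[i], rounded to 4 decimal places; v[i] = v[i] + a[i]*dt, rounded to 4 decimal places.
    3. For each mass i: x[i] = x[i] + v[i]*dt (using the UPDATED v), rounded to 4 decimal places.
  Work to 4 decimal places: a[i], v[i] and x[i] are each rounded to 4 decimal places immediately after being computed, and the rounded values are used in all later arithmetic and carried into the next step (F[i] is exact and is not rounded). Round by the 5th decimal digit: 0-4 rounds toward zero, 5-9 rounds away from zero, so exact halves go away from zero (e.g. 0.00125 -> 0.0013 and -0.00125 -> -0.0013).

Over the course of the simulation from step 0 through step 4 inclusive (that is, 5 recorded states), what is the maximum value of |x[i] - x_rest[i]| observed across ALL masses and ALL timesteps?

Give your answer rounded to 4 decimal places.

Step 0: x=[7.0000 14.0000 16.0000 25.0000] v=[0.0000 0.0000 0.0000 0.0000]
Step 1: x=[7.0000 12.7500 17.7500 24.2500] v=[0.0000 -2.5000 3.5000 -1.5000]
Step 2: x=[6.6875 11.3125 19.8750 23.3750] v=[-0.6250 -2.8750 4.2500 -1.7500]
Step 3: x=[5.8594 10.8594 20.7344 23.1250] v=[-1.6563 -0.9063 1.7188 -0.5000]
Step 4: x=[4.8164 11.6250 19.7227 23.7774] v=[-2.0860 1.5312 -2.0234 1.3047]
Max displacement = 2.7344

Answer: 2.7344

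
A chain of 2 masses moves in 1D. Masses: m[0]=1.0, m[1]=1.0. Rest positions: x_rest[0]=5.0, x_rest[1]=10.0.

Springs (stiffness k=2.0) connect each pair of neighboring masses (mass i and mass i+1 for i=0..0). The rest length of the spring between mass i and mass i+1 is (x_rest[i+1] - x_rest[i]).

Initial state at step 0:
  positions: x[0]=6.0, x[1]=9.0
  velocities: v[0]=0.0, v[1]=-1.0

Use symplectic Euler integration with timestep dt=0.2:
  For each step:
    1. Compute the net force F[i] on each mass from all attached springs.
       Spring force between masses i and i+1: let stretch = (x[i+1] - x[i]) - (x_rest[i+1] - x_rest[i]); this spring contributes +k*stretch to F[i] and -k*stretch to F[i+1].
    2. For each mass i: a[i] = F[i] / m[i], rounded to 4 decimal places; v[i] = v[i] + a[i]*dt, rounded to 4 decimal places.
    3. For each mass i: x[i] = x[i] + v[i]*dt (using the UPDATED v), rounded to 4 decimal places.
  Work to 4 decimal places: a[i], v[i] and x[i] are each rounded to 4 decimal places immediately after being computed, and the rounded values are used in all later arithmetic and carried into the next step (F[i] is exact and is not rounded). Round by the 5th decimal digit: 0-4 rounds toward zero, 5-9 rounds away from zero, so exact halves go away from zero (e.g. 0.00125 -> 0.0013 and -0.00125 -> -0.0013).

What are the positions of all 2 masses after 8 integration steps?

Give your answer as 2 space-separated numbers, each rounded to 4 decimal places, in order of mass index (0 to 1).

Step 0: x=[6.0000 9.0000] v=[0.0000 -1.0000]
Step 1: x=[5.8400 8.9600] v=[-0.8000 -0.2000]
Step 2: x=[5.5296 9.0704] v=[-1.5520 0.5520]
Step 3: x=[5.1025 9.2975] v=[-2.1357 1.1357]
Step 4: x=[4.6110 9.5890] v=[-2.4577 1.4577]
Step 5: x=[4.1177 9.8823] v=[-2.4665 1.4665]
Step 6: x=[3.6856 10.1144] v=[-2.1607 1.1607]
Step 7: x=[3.3678 10.2322] v=[-1.5892 0.5892]
Step 8: x=[3.1991 10.2009] v=[-0.8434 -0.1566]

Answer: 3.1991 10.2009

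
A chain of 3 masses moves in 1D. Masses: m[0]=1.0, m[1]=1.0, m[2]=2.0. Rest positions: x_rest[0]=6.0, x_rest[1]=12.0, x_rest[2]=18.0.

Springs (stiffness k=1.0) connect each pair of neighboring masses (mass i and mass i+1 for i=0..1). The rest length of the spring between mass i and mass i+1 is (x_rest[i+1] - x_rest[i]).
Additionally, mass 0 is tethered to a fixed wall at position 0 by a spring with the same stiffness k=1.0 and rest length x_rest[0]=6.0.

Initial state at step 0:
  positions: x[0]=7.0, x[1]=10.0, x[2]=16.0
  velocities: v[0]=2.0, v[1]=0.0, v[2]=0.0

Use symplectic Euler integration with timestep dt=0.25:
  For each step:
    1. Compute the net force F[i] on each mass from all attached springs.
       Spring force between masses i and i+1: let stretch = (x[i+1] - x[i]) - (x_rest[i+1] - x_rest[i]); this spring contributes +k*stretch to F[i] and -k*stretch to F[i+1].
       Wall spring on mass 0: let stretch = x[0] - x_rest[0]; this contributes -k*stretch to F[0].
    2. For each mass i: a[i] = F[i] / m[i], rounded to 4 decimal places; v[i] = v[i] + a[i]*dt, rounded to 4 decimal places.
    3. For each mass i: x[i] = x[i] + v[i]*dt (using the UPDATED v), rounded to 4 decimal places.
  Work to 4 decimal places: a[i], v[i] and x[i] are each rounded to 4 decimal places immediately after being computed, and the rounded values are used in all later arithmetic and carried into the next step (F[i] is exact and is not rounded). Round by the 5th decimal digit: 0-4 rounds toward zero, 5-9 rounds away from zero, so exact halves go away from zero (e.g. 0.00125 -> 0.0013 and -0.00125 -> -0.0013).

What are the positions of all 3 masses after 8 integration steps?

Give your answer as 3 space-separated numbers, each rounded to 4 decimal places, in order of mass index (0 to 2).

Step 0: x=[7.0000 10.0000 16.0000] v=[2.0000 0.0000 0.0000]
Step 1: x=[7.2500 10.1875 16.0000] v=[1.0000 0.7500 0.0000]
Step 2: x=[7.2305 10.5547 16.0059] v=[-0.0781 1.4688 0.0235]
Step 3: x=[6.9668 11.0549 16.0289] v=[-1.0547 2.0006 0.0921]
Step 4: x=[6.5232 11.6104 16.0840] v=[-1.7744 2.2221 0.2204]
Step 5: x=[5.9899 12.1276 16.1868] v=[-2.1334 2.0687 0.4112]
Step 6: x=[5.4658 12.5149 16.3503] v=[-2.0965 1.5491 0.6538]
Step 7: x=[5.0406 12.7013 16.5814] v=[-1.7007 0.7457 0.9244]
Step 8: x=[4.7792 12.6514 16.8788] v=[-1.0457 -0.1995 1.1894]

Answer: 4.7792 12.6514 16.8788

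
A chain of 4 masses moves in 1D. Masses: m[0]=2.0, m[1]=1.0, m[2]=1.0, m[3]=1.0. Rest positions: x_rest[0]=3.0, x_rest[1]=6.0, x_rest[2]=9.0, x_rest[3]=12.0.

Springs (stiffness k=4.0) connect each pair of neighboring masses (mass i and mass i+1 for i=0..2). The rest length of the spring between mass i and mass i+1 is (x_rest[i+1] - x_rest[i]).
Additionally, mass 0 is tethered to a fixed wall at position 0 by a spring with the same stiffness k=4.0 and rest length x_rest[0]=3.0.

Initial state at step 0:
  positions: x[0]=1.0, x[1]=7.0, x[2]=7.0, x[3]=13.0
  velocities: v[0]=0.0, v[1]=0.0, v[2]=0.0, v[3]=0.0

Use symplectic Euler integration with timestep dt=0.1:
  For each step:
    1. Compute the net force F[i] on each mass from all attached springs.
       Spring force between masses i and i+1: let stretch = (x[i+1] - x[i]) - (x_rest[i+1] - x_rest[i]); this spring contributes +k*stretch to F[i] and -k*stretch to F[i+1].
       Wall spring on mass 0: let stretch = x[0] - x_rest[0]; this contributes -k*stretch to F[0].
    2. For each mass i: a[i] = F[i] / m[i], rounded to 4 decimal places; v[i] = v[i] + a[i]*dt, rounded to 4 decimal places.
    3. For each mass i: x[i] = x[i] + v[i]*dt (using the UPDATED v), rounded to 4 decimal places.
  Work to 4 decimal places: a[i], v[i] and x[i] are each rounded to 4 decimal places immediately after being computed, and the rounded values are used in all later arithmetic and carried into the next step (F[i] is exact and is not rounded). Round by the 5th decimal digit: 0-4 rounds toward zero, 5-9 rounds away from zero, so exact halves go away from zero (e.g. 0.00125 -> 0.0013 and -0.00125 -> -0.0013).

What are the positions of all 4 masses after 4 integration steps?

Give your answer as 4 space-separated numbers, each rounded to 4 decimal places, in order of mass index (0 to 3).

Step 0: x=[1.0000 7.0000 7.0000 13.0000] v=[0.0000 0.0000 0.0000 0.0000]
Step 1: x=[1.1000 6.7600 7.2400 12.8800] v=[1.0000 -2.4000 2.4000 -1.2000]
Step 2: x=[1.2912 6.3128 7.6864 12.6544] v=[1.9120 -4.4720 4.4640 -2.2560]
Step 3: x=[1.5570 5.7197 8.2766 12.3501] v=[2.6581 -5.9312 5.9018 -3.0432]
Step 4: x=[1.8749 5.0624 8.9274 12.0028] v=[3.1792 -6.5735 6.5084 -3.4726]

Answer: 1.8749 5.0624 8.9274 12.0028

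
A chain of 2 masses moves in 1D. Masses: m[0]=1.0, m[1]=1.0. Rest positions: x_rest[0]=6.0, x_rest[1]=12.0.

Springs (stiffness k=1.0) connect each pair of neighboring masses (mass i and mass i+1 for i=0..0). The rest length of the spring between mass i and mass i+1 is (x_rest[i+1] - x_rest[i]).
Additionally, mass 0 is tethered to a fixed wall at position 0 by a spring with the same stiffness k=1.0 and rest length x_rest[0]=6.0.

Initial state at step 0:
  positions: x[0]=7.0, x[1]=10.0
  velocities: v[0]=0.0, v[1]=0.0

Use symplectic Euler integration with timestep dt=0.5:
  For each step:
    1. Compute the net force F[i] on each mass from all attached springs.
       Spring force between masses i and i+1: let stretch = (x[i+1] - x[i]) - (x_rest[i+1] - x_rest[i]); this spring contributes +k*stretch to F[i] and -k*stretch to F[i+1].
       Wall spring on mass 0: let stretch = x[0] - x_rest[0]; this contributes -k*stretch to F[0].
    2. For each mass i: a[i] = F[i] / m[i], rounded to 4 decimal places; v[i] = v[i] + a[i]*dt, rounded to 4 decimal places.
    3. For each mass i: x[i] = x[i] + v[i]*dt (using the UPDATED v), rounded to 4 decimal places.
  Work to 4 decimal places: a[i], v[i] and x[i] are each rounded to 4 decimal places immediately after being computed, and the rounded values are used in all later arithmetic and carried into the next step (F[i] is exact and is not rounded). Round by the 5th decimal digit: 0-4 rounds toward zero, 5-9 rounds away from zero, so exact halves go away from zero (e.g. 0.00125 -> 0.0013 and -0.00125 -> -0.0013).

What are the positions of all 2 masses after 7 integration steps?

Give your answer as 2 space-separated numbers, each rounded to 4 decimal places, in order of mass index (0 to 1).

Step 0: x=[7.0000 10.0000] v=[0.0000 0.0000]
Step 1: x=[6.0000 10.7500] v=[-2.0000 1.5000]
Step 2: x=[4.6875 11.8125] v=[-2.6250 2.1250]
Step 3: x=[3.9844 12.5938] v=[-1.4063 1.5625]
Step 4: x=[4.4375 12.7227] v=[0.9062 0.2578]
Step 5: x=[5.8526 12.2803] v=[2.8301 -0.8848]
Step 6: x=[7.4115 11.7310] v=[3.1177 -1.0987]
Step 7: x=[8.1974 11.6018] v=[1.5717 -0.2585]

Answer: 8.1974 11.6018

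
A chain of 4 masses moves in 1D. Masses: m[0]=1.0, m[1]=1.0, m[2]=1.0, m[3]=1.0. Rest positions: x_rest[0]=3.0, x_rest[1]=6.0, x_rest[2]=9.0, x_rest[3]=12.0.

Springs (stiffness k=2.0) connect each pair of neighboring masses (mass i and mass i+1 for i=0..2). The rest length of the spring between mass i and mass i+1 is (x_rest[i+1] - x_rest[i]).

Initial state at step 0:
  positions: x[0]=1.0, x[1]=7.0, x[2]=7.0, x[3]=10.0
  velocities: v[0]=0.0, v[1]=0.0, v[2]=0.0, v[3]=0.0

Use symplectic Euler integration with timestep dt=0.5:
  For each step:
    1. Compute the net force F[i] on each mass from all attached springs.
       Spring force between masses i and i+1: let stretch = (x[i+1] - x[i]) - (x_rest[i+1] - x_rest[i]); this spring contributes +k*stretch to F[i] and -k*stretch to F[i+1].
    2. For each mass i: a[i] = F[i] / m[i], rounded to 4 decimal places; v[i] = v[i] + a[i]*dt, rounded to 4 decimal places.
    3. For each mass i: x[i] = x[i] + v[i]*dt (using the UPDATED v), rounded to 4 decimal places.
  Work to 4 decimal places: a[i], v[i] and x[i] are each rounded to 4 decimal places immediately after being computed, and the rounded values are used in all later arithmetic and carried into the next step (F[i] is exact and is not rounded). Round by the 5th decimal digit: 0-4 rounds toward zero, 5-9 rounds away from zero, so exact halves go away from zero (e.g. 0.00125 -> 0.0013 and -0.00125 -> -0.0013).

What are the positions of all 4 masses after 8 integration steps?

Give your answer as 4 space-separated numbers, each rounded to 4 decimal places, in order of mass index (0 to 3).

Step 0: x=[1.0000 7.0000 7.0000 10.0000] v=[0.0000 0.0000 0.0000 0.0000]
Step 1: x=[2.5000 4.0000 8.5000 10.0000] v=[3.0000 -6.0000 3.0000 0.0000]
Step 2: x=[3.2500 2.5000 8.5000 10.7500] v=[1.5000 -3.0000 0.0000 1.5000]
Step 3: x=[2.1250 4.3750 6.6250 11.8750] v=[-2.2500 3.7500 -3.7500 2.2500]
Step 4: x=[0.6250 6.2500 6.2500 11.8750] v=[-3.0000 3.7500 -0.7500 0.0000]
Step 5: x=[0.4375 5.3125 8.6875 10.5625] v=[-0.3750 -1.8750 4.8750 -2.6250]
Step 6: x=[1.1875 3.6250 10.3750 9.8125] v=[1.5000 -3.3750 3.3750 -1.5000]
Step 7: x=[1.6563 4.0938 8.4063 10.8438] v=[0.9375 0.9375 -3.9375 2.0625]
Step 8: x=[1.8438 5.5001 5.5001 12.1563] v=[0.3750 2.8125 -5.8125 2.6250]

Answer: 1.8438 5.5001 5.5001 12.1563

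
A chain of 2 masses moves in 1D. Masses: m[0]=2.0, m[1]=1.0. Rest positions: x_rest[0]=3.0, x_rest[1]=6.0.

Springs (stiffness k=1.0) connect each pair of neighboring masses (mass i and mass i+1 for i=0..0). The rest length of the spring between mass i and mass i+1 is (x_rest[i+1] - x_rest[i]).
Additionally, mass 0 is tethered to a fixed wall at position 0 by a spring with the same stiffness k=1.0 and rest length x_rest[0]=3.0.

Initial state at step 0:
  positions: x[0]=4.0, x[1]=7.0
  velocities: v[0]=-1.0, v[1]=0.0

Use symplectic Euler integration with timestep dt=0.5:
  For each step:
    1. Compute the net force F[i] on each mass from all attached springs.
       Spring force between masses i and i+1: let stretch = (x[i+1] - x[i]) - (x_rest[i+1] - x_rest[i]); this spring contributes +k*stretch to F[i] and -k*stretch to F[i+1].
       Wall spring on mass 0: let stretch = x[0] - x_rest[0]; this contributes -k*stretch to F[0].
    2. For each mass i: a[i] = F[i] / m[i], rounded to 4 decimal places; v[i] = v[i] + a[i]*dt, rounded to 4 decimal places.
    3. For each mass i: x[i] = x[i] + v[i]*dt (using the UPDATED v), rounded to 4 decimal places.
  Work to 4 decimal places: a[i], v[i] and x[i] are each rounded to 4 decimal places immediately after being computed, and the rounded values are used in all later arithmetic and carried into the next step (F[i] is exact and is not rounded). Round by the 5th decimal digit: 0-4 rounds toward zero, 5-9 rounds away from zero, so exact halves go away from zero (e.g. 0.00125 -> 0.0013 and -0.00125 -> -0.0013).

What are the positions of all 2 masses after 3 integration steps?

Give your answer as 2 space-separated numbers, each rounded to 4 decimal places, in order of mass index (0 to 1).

Answer: 2.3477 6.4219

Derivation:
Step 0: x=[4.0000 7.0000] v=[-1.0000 0.0000]
Step 1: x=[3.3750 7.0000] v=[-1.2500 0.0000]
Step 2: x=[2.7813 6.8438] v=[-1.1875 -0.3125]
Step 3: x=[2.3477 6.4219] v=[-0.8672 -0.8438]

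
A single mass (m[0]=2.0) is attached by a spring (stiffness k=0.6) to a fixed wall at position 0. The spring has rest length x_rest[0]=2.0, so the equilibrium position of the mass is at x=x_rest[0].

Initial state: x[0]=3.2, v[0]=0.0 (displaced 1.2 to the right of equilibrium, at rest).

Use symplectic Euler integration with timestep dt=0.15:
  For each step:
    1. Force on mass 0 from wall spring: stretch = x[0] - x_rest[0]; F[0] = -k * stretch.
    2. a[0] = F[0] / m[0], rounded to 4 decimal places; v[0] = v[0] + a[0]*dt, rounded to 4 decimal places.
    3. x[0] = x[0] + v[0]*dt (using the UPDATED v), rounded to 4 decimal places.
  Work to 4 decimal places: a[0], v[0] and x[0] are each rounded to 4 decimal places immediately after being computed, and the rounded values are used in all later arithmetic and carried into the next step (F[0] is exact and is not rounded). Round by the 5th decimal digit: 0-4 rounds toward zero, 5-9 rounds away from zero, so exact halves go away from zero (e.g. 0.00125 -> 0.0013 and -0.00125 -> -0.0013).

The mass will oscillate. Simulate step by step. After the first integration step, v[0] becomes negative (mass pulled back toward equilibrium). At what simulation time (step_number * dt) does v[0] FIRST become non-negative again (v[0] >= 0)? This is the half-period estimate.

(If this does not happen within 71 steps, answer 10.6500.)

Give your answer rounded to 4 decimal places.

Step 0: x=[3.2000] v=[0.0000]
Step 1: x=[3.1919] v=[-0.0540]
Step 2: x=[3.1758] v=[-0.1076]
Step 3: x=[3.1517] v=[-0.1605]
Step 4: x=[3.1199] v=[-0.2123]
Step 5: x=[3.0805] v=[-0.2627]
Step 6: x=[3.0338] v=[-0.3113]
Step 7: x=[2.9801] v=[-0.3578]
Step 8: x=[2.9198] v=[-0.4019]
Step 9: x=[2.8533] v=[-0.4433]
Step 10: x=[2.7810] v=[-0.4817]
Step 11: x=[2.7035] v=[-0.5168]
Step 12: x=[2.6212] v=[-0.5485]
Step 13: x=[2.5347] v=[-0.5765]
Step 14: x=[2.4446] v=[-0.6006]
Step 15: x=[2.3515] v=[-0.6206]
Step 16: x=[2.2560] v=[-0.6364]
Step 17: x=[2.1588] v=[-0.6479]
Step 18: x=[2.0606] v=[-0.6550]
Step 19: x=[1.9619] v=[-0.6577]
Step 20: x=[1.8635] v=[-0.6560]
Step 21: x=[1.7660] v=[-0.6499]
Step 22: x=[1.6701] v=[-0.6394]
Step 23: x=[1.5764] v=[-0.6246]
Step 24: x=[1.4856] v=[-0.6055]
Step 25: x=[1.3982] v=[-0.5824]
Step 26: x=[1.3149] v=[-0.5553]
Step 27: x=[1.2362] v=[-0.5245]
Step 28: x=[1.1627] v=[-0.4901]
Step 29: x=[1.0948] v=[-0.4524]
Step 30: x=[1.0330] v=[-0.4117]
Step 31: x=[0.9778] v=[-0.3682]
Step 32: x=[0.9295] v=[-0.3222]
Step 33: x=[0.8884] v=[-0.2740]
Step 34: x=[0.8548] v=[-0.2240]
Step 35: x=[0.8289] v=[-0.1725]
Step 36: x=[0.8109] v=[-0.1198]
Step 37: x=[0.8010] v=[-0.0663]
Step 38: x=[0.7992] v=[-0.0123]
Step 39: x=[0.8055] v=[0.0417]
First v>=0 after going negative at step 39, time=5.8500

Answer: 5.8500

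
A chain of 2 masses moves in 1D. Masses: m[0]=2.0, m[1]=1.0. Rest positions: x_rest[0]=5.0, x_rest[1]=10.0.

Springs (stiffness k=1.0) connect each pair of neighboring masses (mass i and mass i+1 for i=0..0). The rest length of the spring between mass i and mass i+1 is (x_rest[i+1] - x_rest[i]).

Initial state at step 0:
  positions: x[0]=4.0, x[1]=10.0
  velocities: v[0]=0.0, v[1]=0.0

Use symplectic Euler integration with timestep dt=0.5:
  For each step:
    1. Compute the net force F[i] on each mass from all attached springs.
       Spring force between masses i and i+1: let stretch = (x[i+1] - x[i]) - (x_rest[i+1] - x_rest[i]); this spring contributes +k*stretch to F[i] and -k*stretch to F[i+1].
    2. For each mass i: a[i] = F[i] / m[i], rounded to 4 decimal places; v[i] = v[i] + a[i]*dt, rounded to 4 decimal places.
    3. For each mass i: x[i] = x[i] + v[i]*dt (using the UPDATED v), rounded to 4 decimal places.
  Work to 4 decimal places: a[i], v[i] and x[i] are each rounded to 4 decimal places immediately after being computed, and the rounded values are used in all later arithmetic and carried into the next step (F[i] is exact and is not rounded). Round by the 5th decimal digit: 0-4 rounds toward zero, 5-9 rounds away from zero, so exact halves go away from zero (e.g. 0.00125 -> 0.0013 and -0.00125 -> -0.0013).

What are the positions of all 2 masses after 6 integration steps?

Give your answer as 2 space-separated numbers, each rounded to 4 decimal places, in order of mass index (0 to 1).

Step 0: x=[4.0000 10.0000] v=[0.0000 0.0000]
Step 1: x=[4.1250 9.7500] v=[0.2500 -0.5000]
Step 2: x=[4.3282 9.3438] v=[0.4063 -0.8125]
Step 3: x=[4.5333 8.9337] v=[0.4102 -0.8203]
Step 4: x=[4.6635 8.6735] v=[0.2603 -0.5205]
Step 5: x=[4.6699 8.6608] v=[0.0128 -0.0255]
Step 6: x=[4.5502 8.9004] v=[-0.2395 0.4791]

Answer: 4.5502 8.9004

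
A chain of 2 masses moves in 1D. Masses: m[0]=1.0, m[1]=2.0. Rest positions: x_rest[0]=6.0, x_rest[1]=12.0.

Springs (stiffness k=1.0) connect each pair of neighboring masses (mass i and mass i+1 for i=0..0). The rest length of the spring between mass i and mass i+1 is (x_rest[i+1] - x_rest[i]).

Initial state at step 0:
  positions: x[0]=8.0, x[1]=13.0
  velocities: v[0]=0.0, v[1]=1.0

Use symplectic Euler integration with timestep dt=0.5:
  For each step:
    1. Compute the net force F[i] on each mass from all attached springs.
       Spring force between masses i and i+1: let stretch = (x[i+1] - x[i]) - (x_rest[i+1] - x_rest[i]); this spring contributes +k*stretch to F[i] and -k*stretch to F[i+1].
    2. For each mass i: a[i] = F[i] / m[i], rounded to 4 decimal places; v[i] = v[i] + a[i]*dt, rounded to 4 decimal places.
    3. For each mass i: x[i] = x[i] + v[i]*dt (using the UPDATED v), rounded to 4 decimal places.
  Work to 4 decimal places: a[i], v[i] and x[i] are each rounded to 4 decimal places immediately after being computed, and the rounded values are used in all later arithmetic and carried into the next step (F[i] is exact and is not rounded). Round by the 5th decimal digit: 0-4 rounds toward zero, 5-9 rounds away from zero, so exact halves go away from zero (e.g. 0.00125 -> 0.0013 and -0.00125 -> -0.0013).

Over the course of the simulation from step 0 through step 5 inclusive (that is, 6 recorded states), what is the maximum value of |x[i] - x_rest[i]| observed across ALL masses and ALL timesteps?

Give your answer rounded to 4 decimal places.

Step 0: x=[8.0000 13.0000] v=[0.0000 1.0000]
Step 1: x=[7.7500 13.6250] v=[-0.5000 1.2500]
Step 2: x=[7.4688 14.2657] v=[-0.5625 1.2813]
Step 3: x=[7.3868 14.8068] v=[-0.1641 1.0821]
Step 4: x=[7.6598 15.1704] v=[0.5459 0.7271]
Step 5: x=[8.3104 15.3452] v=[1.3012 0.3495]
Max displacement = 3.3452

Answer: 3.3452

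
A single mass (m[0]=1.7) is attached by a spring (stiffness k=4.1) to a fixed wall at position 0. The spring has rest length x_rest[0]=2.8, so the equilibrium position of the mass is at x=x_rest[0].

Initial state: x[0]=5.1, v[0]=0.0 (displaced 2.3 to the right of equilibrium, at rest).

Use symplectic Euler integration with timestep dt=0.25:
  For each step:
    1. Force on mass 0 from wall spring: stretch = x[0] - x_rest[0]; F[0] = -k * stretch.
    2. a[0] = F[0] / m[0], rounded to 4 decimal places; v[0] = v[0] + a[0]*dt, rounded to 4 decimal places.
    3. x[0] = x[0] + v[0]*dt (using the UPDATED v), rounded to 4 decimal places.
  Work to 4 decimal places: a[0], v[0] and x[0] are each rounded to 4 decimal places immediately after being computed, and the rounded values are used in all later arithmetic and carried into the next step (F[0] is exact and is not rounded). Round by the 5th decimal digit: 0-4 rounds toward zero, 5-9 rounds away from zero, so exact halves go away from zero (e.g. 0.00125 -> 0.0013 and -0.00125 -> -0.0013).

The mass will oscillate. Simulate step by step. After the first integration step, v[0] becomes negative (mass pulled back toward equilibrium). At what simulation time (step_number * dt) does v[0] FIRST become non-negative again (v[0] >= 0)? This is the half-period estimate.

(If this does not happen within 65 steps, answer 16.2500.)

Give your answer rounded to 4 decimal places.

Step 0: x=[5.1000] v=[0.0000]
Step 1: x=[4.7533] v=[-1.3868]
Step 2: x=[4.1122] v=[-2.5645]
Step 3: x=[3.2733] v=[-3.3557]
Step 4: x=[2.3630] v=[-3.6411]
Step 5: x=[1.5186] v=[-3.3776]
Step 6: x=[0.8674] v=[-2.6050]
Step 7: x=[0.5075] v=[-1.4398]
Step 8: x=[0.4931] v=[-0.0576]
Step 9: x=[0.8264] v=[1.3333]
First v>=0 after going negative at step 9, time=2.2500

Answer: 2.2500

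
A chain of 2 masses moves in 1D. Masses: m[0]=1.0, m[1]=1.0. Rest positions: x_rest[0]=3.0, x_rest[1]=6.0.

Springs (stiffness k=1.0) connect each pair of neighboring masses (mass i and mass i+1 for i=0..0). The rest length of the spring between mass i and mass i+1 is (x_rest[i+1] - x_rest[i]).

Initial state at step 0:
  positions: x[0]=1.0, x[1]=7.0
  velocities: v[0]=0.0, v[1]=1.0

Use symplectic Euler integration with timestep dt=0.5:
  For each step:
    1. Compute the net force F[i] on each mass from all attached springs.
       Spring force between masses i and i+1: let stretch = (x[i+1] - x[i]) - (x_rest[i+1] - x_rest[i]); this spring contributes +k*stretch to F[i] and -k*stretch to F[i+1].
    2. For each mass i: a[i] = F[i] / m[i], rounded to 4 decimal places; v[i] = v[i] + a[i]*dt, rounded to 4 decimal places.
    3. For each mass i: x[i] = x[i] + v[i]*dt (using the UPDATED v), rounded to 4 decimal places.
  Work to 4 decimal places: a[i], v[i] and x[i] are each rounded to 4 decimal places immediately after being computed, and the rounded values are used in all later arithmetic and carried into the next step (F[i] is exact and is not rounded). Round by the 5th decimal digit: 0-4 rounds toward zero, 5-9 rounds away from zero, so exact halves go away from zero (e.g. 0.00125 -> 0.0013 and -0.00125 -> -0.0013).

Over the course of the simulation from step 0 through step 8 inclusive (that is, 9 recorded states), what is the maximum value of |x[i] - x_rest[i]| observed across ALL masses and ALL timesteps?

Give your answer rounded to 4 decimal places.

Step 0: x=[1.0000 7.0000] v=[0.0000 1.0000]
Step 1: x=[1.7500 6.7500] v=[1.5000 -0.5000]
Step 2: x=[3.0000 6.0000] v=[2.5000 -1.5000]
Step 3: x=[4.2500 5.2500] v=[2.5000 -1.5000]
Step 4: x=[5.0000 5.0000] v=[1.5000 -0.5000]
Step 5: x=[5.0000 5.5000] v=[0.0000 1.0000]
Step 6: x=[4.3750 6.6250] v=[-1.2500 2.2500]
Step 7: x=[3.5625 7.9375] v=[-1.6250 2.6250]
Step 8: x=[3.0938 8.9063] v=[-0.9375 1.9375]
Max displacement = 2.9063

Answer: 2.9063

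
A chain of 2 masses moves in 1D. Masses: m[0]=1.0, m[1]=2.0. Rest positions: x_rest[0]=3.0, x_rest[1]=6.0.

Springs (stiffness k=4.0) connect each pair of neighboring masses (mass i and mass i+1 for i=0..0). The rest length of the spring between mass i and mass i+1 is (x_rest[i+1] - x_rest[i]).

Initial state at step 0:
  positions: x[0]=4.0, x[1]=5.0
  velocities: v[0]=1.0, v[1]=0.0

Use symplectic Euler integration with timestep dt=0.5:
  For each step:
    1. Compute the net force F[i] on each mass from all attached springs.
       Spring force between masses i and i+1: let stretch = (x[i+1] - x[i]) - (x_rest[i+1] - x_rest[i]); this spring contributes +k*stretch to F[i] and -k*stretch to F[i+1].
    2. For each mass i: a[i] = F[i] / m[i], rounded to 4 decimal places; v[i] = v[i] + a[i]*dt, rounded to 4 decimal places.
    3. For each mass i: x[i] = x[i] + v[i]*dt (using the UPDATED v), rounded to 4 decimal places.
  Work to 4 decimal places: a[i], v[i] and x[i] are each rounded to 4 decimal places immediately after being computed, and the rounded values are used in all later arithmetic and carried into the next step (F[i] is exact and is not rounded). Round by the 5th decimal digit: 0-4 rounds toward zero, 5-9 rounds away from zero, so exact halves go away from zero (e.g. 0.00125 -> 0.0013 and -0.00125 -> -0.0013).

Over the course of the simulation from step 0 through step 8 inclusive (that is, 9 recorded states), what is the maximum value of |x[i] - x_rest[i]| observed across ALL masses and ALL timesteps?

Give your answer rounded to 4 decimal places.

Step 0: x=[4.0000 5.0000] v=[1.0000 0.0000]
Step 1: x=[2.5000 6.0000] v=[-3.0000 2.0000]
Step 2: x=[1.5000 6.7500] v=[-2.0000 1.5000]
Step 3: x=[2.7500 6.3750] v=[2.5000 -0.7500]
Step 4: x=[4.6250 5.6875] v=[3.7500 -1.3750]
Step 5: x=[4.5625 5.9688] v=[-0.1250 0.5625]
Step 6: x=[2.9063 7.0469] v=[-3.3124 2.1562]
Step 7: x=[2.3907 7.5547] v=[-1.0312 1.0156]
Step 8: x=[4.0391 6.9805] v=[3.2968 -1.1484]
Max displacement = 1.6250

Answer: 1.6250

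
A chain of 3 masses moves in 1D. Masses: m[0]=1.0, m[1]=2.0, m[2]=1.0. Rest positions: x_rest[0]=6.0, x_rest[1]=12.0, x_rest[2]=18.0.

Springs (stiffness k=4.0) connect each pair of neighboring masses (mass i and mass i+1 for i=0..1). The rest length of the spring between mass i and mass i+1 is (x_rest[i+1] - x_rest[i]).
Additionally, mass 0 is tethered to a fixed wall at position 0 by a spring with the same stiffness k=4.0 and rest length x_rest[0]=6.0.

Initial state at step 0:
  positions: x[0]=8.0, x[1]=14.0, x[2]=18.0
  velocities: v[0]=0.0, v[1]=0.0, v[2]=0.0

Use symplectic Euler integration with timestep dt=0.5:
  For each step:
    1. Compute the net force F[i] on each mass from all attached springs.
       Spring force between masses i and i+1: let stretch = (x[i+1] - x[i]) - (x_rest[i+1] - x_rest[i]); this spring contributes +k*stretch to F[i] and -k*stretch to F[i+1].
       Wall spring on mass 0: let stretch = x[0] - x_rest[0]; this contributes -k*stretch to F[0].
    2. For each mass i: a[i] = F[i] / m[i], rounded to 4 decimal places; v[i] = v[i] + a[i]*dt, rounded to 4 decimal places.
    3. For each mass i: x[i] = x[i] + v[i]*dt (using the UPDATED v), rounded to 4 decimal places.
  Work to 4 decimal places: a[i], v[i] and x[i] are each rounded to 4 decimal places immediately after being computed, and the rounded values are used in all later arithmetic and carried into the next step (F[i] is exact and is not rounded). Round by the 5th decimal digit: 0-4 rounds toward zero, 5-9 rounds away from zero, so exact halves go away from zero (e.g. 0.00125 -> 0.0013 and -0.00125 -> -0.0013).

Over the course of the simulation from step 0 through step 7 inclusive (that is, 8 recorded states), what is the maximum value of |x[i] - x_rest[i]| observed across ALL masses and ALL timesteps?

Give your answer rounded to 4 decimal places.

Answer: 3.0000

Derivation:
Step 0: x=[8.0000 14.0000 18.0000] v=[0.0000 0.0000 0.0000]
Step 1: x=[6.0000 13.0000 20.0000] v=[-4.0000 -2.0000 4.0000]
Step 2: x=[5.0000 12.0000 21.0000] v=[-2.0000 -2.0000 2.0000]
Step 3: x=[6.0000 12.0000 19.0000] v=[2.0000 0.0000 -4.0000]
Step 4: x=[7.0000 12.5000 16.0000] v=[2.0000 1.0000 -6.0000]
Step 5: x=[6.5000 12.0000 15.5000] v=[-1.0000 -1.0000 -1.0000]
Step 6: x=[5.0000 10.5000 17.5000] v=[-3.0000 -3.0000 4.0000]
Step 7: x=[4.0000 9.7500 18.5000] v=[-2.0000 -1.5000 2.0000]
Max displacement = 3.0000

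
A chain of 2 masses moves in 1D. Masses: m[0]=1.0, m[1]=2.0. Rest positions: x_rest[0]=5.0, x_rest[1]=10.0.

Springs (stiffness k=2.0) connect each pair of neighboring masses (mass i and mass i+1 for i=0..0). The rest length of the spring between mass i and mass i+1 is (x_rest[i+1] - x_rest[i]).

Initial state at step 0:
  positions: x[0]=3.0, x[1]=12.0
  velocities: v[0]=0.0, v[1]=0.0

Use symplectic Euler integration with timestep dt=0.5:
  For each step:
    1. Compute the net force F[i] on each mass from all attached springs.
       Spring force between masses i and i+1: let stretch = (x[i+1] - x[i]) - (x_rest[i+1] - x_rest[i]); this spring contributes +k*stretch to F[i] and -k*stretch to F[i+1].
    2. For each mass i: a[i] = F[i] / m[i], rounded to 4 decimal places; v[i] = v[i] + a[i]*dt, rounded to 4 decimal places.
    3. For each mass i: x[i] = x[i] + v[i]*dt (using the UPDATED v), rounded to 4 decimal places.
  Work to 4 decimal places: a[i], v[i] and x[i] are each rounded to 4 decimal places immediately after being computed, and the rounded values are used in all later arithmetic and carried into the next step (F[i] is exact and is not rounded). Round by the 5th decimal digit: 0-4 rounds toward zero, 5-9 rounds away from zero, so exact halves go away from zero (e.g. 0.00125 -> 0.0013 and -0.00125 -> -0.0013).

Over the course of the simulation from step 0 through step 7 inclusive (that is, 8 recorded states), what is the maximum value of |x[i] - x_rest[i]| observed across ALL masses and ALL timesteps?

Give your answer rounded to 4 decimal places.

Answer: 3.6250

Derivation:
Step 0: x=[3.0000 12.0000] v=[0.0000 0.0000]
Step 1: x=[5.0000 11.0000] v=[4.0000 -2.0000]
Step 2: x=[7.5000 9.7500] v=[5.0000 -2.5000]
Step 3: x=[8.6250 9.1875] v=[2.2500 -1.1250]
Step 4: x=[7.5313 9.7344] v=[-2.1875 1.0938]
Step 5: x=[5.0391 10.9806] v=[-4.9844 2.4923]
Step 6: x=[3.0177 11.9914] v=[-4.0429 2.0216]
Step 7: x=[2.9831 12.0088] v=[-0.0692 0.0348]
Max displacement = 3.6250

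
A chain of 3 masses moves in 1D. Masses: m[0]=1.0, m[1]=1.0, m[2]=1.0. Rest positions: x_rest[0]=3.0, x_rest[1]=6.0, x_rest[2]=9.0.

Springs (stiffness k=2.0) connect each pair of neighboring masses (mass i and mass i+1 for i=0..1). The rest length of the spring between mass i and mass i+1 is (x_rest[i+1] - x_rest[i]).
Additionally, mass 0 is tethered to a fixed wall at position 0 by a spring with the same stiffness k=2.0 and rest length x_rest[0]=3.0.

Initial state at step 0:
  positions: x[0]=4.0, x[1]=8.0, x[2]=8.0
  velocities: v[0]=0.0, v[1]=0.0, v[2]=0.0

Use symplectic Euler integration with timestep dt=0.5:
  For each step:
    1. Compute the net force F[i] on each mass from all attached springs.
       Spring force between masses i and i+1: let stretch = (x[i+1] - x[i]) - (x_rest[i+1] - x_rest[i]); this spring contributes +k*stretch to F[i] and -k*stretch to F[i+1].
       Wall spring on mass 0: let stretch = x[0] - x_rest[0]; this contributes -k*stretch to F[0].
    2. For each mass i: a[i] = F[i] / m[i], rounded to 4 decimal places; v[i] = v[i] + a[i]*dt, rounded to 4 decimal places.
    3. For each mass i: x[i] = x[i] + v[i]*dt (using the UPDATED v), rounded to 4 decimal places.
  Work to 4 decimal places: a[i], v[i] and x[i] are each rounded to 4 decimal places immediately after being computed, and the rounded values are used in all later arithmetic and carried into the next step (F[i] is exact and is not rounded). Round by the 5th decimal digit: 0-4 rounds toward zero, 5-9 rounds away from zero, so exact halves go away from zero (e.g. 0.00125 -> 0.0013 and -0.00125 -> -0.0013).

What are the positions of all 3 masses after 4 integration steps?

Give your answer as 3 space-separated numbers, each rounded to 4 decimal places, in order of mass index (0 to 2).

Answer: 1.1875 6.8125 9.3125

Derivation:
Step 0: x=[4.0000 8.0000 8.0000] v=[0.0000 0.0000 0.0000]
Step 1: x=[4.0000 6.0000 9.5000] v=[0.0000 -4.0000 3.0000]
Step 2: x=[3.0000 4.7500 10.7500] v=[-2.0000 -2.5000 2.5000]
Step 3: x=[1.3750 5.6250 10.5000] v=[-3.2500 1.7500 -0.5000]
Step 4: x=[1.1875 6.8125 9.3125] v=[-0.3750 2.3750 -2.3750]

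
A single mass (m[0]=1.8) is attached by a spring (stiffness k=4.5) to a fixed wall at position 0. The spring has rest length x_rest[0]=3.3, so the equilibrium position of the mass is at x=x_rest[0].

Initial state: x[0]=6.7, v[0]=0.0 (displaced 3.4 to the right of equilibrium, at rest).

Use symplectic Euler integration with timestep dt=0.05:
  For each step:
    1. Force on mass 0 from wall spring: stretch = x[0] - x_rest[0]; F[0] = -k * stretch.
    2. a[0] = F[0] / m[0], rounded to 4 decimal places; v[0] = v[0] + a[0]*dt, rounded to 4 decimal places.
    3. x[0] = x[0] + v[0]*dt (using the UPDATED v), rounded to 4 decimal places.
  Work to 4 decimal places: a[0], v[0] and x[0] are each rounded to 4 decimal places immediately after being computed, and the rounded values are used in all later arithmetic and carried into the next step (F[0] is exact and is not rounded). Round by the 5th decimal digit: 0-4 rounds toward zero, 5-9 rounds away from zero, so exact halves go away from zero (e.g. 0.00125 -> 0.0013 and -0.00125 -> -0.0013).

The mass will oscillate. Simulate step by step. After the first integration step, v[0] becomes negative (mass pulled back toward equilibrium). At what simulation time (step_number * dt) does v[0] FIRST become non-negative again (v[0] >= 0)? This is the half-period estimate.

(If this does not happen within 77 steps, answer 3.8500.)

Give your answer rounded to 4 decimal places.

Step 0: x=[6.7000] v=[0.0000]
Step 1: x=[6.6788] v=[-0.4250]
Step 2: x=[6.6364] v=[-0.8474]
Step 3: x=[6.5732] v=[-1.2645]
Step 4: x=[6.4895] v=[-1.6737]
Step 5: x=[6.3859] v=[-2.0724]
Step 6: x=[6.2630] v=[-2.4581]
Step 7: x=[6.1216] v=[-2.8285]
Step 8: x=[5.9625] v=[-3.1812]
Step 9: x=[5.7868] v=[-3.5140]
Step 10: x=[5.5956] v=[-3.8249]
Step 11: x=[5.3900] v=[-4.1119]
Step 12: x=[5.1713] v=[-4.3732]
Step 13: x=[4.9409] v=[-4.6071]
Step 14: x=[4.7003] v=[-4.8122]
Step 15: x=[4.4509] v=[-4.9872]
Step 16: x=[4.1943] v=[-5.1311]
Step 17: x=[3.9322] v=[-5.2429]
Step 18: x=[3.6661] v=[-5.3219]
Step 19: x=[3.3977] v=[-5.3677]
Step 20: x=[3.1287] v=[-5.3799]
Step 21: x=[2.8608] v=[-5.3585]
Step 22: x=[2.5956] v=[-5.3036]
Step 23: x=[2.3348] v=[-5.2156]
Step 24: x=[2.0801] v=[-5.0950]
Step 25: x=[1.8330] v=[-4.9425]
Step 26: x=[1.5950] v=[-4.7591]
Step 27: x=[1.3677] v=[-4.5460]
Step 28: x=[1.1525] v=[-4.3045]
Step 29: x=[0.9507] v=[-4.0361]
Step 30: x=[0.7636] v=[-3.7424]
Step 31: x=[0.5923] v=[-3.4254]
Step 32: x=[0.4380] v=[-3.0869]
Step 33: x=[0.3015] v=[-2.7292]
Step 34: x=[0.1838] v=[-2.3544]
Step 35: x=[0.0856] v=[-1.9649]
Step 36: x=[0.0074] v=[-1.5631]
Step 37: x=[-0.0502] v=[-1.1515]
Step 38: x=[-0.0868] v=[-0.7327]
Step 39: x=[-0.1023] v=[-0.3094]
Step 40: x=[-0.0965] v=[0.1159]
First v>=0 after going negative at step 40, time=2.0000

Answer: 2.0000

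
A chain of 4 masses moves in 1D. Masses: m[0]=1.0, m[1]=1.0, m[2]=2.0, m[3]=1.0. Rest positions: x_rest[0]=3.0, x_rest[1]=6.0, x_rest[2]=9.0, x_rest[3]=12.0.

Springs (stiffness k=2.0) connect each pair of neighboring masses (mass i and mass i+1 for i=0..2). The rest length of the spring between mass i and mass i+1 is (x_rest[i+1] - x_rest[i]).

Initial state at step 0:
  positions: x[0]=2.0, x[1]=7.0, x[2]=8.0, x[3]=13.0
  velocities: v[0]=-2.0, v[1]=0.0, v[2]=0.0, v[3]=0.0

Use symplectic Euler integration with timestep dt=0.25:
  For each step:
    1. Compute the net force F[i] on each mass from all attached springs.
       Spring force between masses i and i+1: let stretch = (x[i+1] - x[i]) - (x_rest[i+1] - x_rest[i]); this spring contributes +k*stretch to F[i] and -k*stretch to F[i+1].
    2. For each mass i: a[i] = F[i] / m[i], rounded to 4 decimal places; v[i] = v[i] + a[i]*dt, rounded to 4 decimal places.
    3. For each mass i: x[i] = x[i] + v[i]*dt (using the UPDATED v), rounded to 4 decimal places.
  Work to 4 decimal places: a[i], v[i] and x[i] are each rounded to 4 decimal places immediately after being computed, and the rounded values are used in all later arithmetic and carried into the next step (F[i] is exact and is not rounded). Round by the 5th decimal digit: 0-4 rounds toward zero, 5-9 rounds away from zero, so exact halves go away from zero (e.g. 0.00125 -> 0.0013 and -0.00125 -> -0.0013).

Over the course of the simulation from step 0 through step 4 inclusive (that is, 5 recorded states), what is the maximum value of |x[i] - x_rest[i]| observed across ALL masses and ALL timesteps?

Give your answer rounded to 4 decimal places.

Answer: 2.1340

Derivation:
Step 0: x=[2.0000 7.0000 8.0000 13.0000] v=[-2.0000 0.0000 0.0000 0.0000]
Step 1: x=[1.7500 6.5000 8.2500 12.7500] v=[-1.0000 -2.0000 1.0000 -1.0000]
Step 2: x=[1.7188 5.6250 8.6719 12.3125] v=[-0.1250 -3.5000 1.6875 -1.7500]
Step 3: x=[1.8008 4.6426 9.1309 11.7949] v=[0.3281 -3.9297 1.8359 -2.0703]
Step 4: x=[1.8631 3.8660 9.4759 11.3193] v=[0.2490 -3.1065 1.3798 -1.9023]
Max displacement = 2.1340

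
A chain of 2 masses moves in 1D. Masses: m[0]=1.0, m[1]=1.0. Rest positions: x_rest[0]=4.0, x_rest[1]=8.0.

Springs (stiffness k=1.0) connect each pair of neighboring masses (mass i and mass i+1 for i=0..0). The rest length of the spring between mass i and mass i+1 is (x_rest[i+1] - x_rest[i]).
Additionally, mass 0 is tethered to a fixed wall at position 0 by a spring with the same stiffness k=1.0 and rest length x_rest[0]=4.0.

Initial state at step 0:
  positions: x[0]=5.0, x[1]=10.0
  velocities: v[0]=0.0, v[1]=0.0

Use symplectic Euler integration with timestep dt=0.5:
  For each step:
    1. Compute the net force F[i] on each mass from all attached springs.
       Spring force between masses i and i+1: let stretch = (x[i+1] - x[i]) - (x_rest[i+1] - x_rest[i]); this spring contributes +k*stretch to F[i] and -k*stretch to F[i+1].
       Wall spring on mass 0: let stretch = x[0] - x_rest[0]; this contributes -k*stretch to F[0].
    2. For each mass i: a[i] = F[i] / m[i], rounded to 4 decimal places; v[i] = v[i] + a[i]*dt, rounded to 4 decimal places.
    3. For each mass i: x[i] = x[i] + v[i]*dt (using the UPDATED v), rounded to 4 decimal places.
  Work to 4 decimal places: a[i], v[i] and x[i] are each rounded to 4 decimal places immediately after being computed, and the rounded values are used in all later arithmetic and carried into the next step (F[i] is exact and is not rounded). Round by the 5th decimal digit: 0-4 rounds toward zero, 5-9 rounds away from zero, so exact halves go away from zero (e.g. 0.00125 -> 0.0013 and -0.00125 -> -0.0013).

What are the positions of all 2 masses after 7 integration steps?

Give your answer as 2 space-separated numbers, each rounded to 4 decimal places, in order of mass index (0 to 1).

Step 0: x=[5.0000 10.0000] v=[0.0000 0.0000]
Step 1: x=[5.0000 9.7500] v=[0.0000 -0.5000]
Step 2: x=[4.9375 9.3125] v=[-0.1250 -0.8750]
Step 3: x=[4.7344 8.7813] v=[-0.4063 -1.0625]
Step 4: x=[4.3594 8.2383] v=[-0.7501 -1.0860]
Step 5: x=[3.8642 7.7256] v=[-0.9904 -1.0255]
Step 6: x=[3.3683 7.2475] v=[-0.9918 -0.9562]
Step 7: x=[3.0001 6.7996] v=[-0.7364 -0.8958]

Answer: 3.0001 6.7996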